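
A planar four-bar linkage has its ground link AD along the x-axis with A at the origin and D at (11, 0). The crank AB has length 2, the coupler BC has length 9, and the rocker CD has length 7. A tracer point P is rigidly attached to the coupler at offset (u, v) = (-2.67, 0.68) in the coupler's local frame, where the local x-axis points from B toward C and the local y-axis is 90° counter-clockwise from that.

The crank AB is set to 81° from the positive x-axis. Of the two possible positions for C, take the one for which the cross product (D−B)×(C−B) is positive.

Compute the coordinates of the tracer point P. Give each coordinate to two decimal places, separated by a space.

-2.35 1.26

A=(0,0), D=(11.00,0)
B = A + 2.00·(cos81°, sin81°) = (0.3129, 1.9754)
|BD| = 10.8682
circle(B,9.00) ∩ circle(D,7.00): a=6.9063, h=5.7709
  candidates: C₊=(8.1530,6.3949) cross=62.719; C₋=(6.0552,-4.9547) cross=-62.719
  mode + wants cross > 0 → take C=(8.1530,6.3949) (cross=62.719)
ex = (C−B)/|BC| = (0.8711,0.4911); ey = (-0.4911,0.8711)
P = B + -2.67·ex + 0.68·ey = (-2.3470,1.2566)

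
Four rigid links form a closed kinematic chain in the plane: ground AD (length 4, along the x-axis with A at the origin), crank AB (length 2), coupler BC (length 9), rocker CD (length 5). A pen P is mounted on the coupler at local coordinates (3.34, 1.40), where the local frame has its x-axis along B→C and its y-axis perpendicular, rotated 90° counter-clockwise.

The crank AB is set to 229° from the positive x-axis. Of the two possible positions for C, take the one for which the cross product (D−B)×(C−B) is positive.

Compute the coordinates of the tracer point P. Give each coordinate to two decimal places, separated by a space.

A=(0,0), D=(4.00,0)
B = A + 2.00·(cos229°, sin229°) = (-1.3121, -1.5094)
|BD| = 5.5224
circle(B,9.00) ∩ circle(D,5.00): a=7.8315, h=4.4349
  candidates: C₊=(5.0090,4.8971) cross=24.491; C₋=(7.4333,-3.6349) cross=-24.491
  mode + wants cross > 0 → take C=(5.0090,4.8971) (cross=24.491)
ex = (C−B)/|BC| = (0.7023,0.7118); ey = (-0.7118,0.7023)
P = B + 3.34·ex + 1.40·ey = (0.0371,1.8514)

0.04 1.85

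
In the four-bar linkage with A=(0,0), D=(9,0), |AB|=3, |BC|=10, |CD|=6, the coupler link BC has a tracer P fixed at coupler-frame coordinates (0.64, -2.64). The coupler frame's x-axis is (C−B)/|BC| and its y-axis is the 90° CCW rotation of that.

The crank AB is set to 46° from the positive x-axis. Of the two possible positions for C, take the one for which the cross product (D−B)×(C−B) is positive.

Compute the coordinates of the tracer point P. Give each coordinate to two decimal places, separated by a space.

3.56 -0.13

A=(0,0), D=(9.00,0)
B = A + 3.00·(cos46°, sin46°) = (2.0840, 2.1580)
|BD| = 7.2449
circle(B,10.00) ∩ circle(D,6.00): a=8.0394, h=5.9472
  candidates: C₊=(11.5299,5.4406) cross=43.087; C₋=(7.9869,-5.9139) cross=-43.087
  mode + wants cross > 0 → take C=(11.5299,5.4406) (cross=43.087)
ex = (C−B)/|BC| = (0.9446,0.3283); ey = (-0.3283,0.9446)
P = B + 0.64·ex + -2.64·ey = (3.5551,-0.1256)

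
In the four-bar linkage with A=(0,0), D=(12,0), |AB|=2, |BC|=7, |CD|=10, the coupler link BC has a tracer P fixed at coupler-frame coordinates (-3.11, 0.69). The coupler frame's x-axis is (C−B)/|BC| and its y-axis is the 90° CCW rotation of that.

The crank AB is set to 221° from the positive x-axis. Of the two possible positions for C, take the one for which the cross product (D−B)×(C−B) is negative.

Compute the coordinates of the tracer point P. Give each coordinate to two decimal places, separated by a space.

-3.45 1.21

A=(0,0), D=(12.00,0)
B = A + 2.00·(cos221°, sin221°) = (-1.5094, -1.3121)
|BD| = 13.5730
circle(B,7.00) ∩ circle(D,10.00): a=4.9078, h=4.9914
  candidates: C₊=(2.8928,4.1303) cross=67.748; C₋=(3.8579,-5.8057) cross=-67.748
  mode - wants cross < 0 → take C=(3.8579,-5.8057) (cross=-67.748)
ex = (C−B)/|BC| = (0.7668,-0.6419); ey = (0.6419,0.7668)
P = B + -3.11·ex + 0.69·ey = (-3.4511,1.2134)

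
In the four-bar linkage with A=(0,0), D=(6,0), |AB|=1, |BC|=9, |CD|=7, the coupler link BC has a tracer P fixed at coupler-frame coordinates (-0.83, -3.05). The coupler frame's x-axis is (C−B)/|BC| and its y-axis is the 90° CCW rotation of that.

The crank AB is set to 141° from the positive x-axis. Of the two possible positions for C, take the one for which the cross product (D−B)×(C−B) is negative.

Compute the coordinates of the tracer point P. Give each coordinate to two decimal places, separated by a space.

A=(0,0), D=(6.00,0)
B = A + 1.00·(cos141°, sin141°) = (-0.7771, 0.6293)
|BD| = 6.8063
circle(B,9.00) ∩ circle(D,7.00): a=5.7539, h=6.9204
  candidates: C₊=(5.5920,6.9881) cross=47.103; C₋=(4.3122,-6.7935) cross=-47.103
  mode - wants cross < 0 → take C=(4.3122,-6.7935) (cross=-47.103)
ex = (C−B)/|BC| = (0.5655,-0.8248); ey = (0.8248,0.5655)
P = B + -0.83·ex + -3.05·ey = (-3.7620,-0.4109)

-3.76 -0.41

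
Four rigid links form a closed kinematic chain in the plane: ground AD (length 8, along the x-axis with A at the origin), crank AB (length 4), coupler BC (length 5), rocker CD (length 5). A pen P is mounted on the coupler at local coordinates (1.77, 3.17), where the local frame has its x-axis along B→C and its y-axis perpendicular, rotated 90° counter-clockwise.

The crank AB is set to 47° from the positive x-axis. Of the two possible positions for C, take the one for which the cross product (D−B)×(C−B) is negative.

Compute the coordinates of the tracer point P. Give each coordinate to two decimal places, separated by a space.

6.11 1.62

A=(0,0), D=(8.00,0)
B = A + 4.00·(cos47°, sin47°) = (2.7280, 2.9254)
|BD| = 6.0293
circle(B,5.00) ∩ circle(D,5.00): a=3.0146, h=3.9890
  candidates: C₊=(7.2995,4.9507) cross=24.051; C₋=(3.4285,-2.0253) cross=-24.051
  mode - wants cross < 0 → take C=(3.4285,-2.0253) (cross=-24.051)
ex = (C−B)/|BC| = (0.1401,-0.9901); ey = (0.9901,0.1401)
P = B + 1.77·ex + 3.17·ey = (6.1147,1.6170)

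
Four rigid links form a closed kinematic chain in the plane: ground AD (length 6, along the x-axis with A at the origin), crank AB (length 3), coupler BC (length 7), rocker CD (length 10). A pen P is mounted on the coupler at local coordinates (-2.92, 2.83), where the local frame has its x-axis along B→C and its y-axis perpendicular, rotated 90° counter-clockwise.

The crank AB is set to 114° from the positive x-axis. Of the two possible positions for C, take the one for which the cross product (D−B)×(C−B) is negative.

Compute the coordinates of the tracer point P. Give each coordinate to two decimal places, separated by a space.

2.31 4.76

A=(0,0), D=(6.00,0)
B = A + 3.00·(cos114°, sin114°) = (-1.2202, 2.7406)
|BD| = 7.7229
circle(B,7.00) ∩ circle(D,10.00): a=0.5595, h=6.9776
  candidates: C₊=(1.7791,9.0655) cross=53.887; C₋=(-3.1733,-3.9814) cross=-53.887
  mode - wants cross < 0 → take C=(-3.1733,-3.9814) (cross=-53.887)
ex = (C−B)/|BC| = (-0.2790,-0.9603); ey = (0.9603,-0.2790)
P = B + -2.92·ex + 2.83·ey = (2.3121,4.7551)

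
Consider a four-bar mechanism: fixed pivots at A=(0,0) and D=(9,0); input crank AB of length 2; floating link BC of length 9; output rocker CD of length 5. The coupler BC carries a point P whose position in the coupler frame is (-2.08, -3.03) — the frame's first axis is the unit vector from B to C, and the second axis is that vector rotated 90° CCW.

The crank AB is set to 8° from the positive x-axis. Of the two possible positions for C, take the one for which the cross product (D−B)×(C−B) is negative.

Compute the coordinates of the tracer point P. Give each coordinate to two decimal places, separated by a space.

A=(0,0), D=(9.00,0)
B = A + 2.00·(cos8°, sin8°) = (1.9805, 0.2783)
|BD| = 7.0250
circle(B,9.00) ∩ circle(D,5.00): a=7.4983, h=4.9775
  candidates: C₊=(9.6701,4.9549) cross=34.967; C₋=(9.2757,-4.9924) cross=-34.967
  mode - wants cross < 0 → take C=(9.2757,-4.9924) (cross=-34.967)
ex = (C−B)/|BC| = (0.8106,-0.5856); ey = (0.5856,0.8106)
P = B + -2.08·ex + -3.03·ey = (-1.4799,-0.9596)

-1.48 -0.96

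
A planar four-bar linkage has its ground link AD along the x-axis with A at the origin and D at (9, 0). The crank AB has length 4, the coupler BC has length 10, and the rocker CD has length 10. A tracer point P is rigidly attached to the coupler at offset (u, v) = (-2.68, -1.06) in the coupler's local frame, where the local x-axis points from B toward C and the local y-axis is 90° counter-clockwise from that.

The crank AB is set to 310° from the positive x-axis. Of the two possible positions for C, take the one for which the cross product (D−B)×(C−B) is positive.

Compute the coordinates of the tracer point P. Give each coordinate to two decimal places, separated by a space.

3.84 -5.65

A=(0,0), D=(9.00,0)
B = A + 4.00·(cos310°, sin310°) = (2.5712, -3.0642)
|BD| = 7.1217
circle(B,10.00) ∩ circle(D,10.00): a=3.5609, h=9.3445
  candidates: C₊=(1.7650,6.9033) cross=66.549; C₋=(9.8061,-9.9675) cross=-66.549
  mode + wants cross > 0 → take C=(1.7650,6.9033) (cross=66.549)
ex = (C−B)/|BC| = (-0.0806,0.9967); ey = (-0.9967,-0.0806)
P = B + -2.68·ex + -1.06·ey = (3.8437,-5.6500)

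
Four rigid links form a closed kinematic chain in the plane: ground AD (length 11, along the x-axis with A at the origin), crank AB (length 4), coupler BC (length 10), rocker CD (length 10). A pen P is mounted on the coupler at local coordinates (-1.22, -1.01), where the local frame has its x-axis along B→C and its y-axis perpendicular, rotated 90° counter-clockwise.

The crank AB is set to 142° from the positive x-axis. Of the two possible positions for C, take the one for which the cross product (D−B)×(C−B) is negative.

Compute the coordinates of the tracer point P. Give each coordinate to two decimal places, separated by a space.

A=(0,0), D=(11.00,0)
B = A + 4.00·(cos142°, sin142°) = (-3.1520, 2.4626)
|BD| = 14.3647
circle(B,10.00) ∩ circle(D,10.00): a=7.1824, h=6.9580
  candidates: C₊=(5.1168,8.0863) cross=99.950; C₋=(2.7311,-5.6237) cross=-99.950
  mode - wants cross < 0 → take C=(2.7311,-5.6237) (cross=-99.950)
ex = (C−B)/|BC| = (0.5883,-0.8086); ey = (0.8086,0.5883)
P = B + -1.22·ex + -1.01·ey = (-4.6865,2.8550)

-4.69 2.85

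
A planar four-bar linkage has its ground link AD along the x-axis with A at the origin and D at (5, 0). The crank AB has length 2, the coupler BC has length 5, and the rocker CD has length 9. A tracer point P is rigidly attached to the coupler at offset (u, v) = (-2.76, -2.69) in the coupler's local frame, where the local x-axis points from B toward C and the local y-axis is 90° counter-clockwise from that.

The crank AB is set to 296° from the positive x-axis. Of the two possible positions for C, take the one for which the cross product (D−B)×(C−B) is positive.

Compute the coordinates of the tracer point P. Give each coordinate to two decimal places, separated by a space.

A=(0,0), D=(5.00,0)
B = A + 2.00·(cos296°, sin296°) = (0.8767, -1.7976)
|BD| = 4.4981
circle(B,5.00) ∩ circle(D,9.00): a=-3.9759, h=3.0319
  candidates: C₊=(-3.9795,-0.6072) cross=13.638; C₋=(-1.5562,-6.1658) cross=-13.638
  mode + wants cross > 0 → take C=(-3.9795,-0.6072) (cross=13.638)
ex = (C−B)/|BC| = (-0.9712,0.2381); ey = (-0.2381,-0.9712)
P = B + -2.76·ex + -2.69·ey = (4.1978,0.1580)

4.20 0.16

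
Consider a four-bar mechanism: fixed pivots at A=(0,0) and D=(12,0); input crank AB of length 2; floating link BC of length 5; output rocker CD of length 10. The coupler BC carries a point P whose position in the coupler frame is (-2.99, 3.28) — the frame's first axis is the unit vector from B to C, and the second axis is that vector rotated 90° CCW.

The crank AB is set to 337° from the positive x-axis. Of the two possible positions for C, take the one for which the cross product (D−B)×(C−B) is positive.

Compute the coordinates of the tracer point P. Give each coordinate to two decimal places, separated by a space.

A=(0,0), D=(12.00,0)
B = A + 2.00·(cos337°, sin337°) = (1.8410, -0.7815)
|BD| = 10.1890
circle(B,5.00) ∩ circle(D,10.00): a=1.4141, h=4.7959
  candidates: C₊=(2.8831,4.1087) cross=48.865; C₋=(3.6187,-5.4548) cross=-48.865
  mode + wants cross > 0 → take C=(2.8831,4.1087) (cross=48.865)
ex = (C−B)/|BC| = (0.2084,0.9780); ey = (-0.9780,0.2084)
P = B + -2.99·ex + 3.28·ey = (-1.9901,-3.0222)

-1.99 -3.02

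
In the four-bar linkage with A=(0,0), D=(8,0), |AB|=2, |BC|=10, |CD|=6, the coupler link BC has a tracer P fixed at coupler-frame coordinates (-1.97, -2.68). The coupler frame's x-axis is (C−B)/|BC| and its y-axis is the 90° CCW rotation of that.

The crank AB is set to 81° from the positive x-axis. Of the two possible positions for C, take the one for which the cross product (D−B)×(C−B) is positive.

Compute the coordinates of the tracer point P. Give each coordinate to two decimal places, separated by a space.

A=(0,0), D=(8.00,0)
B = A + 2.00·(cos81°, sin81°) = (0.3129, 1.9754)
|BD| = 7.9369
circle(B,10.00) ∩ circle(D,6.00): a=8.0003, h=5.9997
  candidates: C₊=(9.5546,5.7951) cross=47.619; C₋=(6.5681,-5.8266) cross=-47.619
  mode + wants cross > 0 → take C=(9.5546,5.7951) (cross=47.619)
ex = (C−B)/|BC| = (0.9242,0.3820); ey = (-0.3820,0.9242)
P = B + -1.97·ex + -2.68·ey = (-0.4841,-1.2539)

-0.48 -1.25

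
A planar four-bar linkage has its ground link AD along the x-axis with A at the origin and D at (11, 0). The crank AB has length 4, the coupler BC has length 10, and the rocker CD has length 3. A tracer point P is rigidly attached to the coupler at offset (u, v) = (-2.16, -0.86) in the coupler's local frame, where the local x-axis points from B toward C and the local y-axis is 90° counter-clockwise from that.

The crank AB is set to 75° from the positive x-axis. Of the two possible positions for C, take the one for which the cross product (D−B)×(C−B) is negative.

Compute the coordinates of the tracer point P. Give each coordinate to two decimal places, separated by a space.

A=(0,0), D=(11.00,0)
B = A + 4.00·(cos75°, sin75°) = (1.0353, 3.8637)
|BD| = 10.6876
circle(B,10.00) ∩ circle(D,3.00): a=9.6011, h=2.7963
  candidates: C₊=(10.9979,3.0000) cross=29.886; C₋=(8.9761,-2.2144) cross=-29.886
  mode - wants cross < 0 → take C=(8.9761,-2.2144) (cross=-29.886)
ex = (C−B)/|BC| = (0.7941,-0.6078); ey = (0.6078,0.7941)
P = B + -2.16·ex + -0.86·ey = (-1.2027,4.4937)

-1.20 4.49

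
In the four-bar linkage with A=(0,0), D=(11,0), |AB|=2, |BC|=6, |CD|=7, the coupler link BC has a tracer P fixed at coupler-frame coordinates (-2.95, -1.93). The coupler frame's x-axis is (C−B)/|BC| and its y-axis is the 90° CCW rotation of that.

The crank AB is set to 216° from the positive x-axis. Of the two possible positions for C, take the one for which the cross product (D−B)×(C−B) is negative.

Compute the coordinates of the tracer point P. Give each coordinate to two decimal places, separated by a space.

A=(0,0), D=(11.00,0)
B = A + 2.00·(cos216°, sin216°) = (-1.6180, -1.1756)
|BD| = 12.6727
circle(B,6.00) ∩ circle(D,7.00): a=5.8234, h=1.4449
  candidates: C₊=(4.0462,0.8033) cross=18.311; C₋=(4.3143,-2.0740) cross=-18.311
  mode - wants cross < 0 → take C=(4.3143,-2.0740) (cross=-18.311)
ex = (C−B)/|BC| = (0.9887,-0.1497); ey = (0.1497,0.9887)
P = B + -2.95·ex + -1.93·ey = (-4.8238,-2.6421)

-4.82 -2.64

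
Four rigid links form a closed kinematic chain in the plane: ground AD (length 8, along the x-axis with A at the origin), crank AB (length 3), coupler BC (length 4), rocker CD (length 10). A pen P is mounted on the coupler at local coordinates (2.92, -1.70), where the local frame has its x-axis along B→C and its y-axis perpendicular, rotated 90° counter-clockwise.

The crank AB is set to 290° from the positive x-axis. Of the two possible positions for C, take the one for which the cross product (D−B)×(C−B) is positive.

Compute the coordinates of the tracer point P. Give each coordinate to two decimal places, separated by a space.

A=(0,0), D=(8.00,0)
B = A + 3.00·(cos290°, sin290°) = (1.0261, -2.8191)
|BD| = 7.5222
circle(B,4.00) ∩ circle(D,10.00): a=-1.8224, h=3.5607
  candidates: C₊=(-1.9980,-0.2008) cross=26.784; C₋=(0.6709,-6.8033) cross=-26.784
  mode + wants cross > 0 → take C=(-1.9980,-0.2008) (cross=26.784)
ex = (C−B)/|BC| = (-0.7560,0.6546); ey = (-0.6546,-0.7560)
P = B + 2.92·ex + -1.70·ey = (-0.0687,0.3775)

-0.07 0.38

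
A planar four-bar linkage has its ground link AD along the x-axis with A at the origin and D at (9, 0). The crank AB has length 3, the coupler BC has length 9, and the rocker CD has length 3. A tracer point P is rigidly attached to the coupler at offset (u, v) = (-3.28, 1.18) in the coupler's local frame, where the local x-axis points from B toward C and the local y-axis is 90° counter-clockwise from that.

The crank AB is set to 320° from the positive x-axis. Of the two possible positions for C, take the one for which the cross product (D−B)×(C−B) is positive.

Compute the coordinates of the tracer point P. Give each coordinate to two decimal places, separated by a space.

-1.11 -2.67

A=(0,0), D=(9.00,0)
B = A + 3.00·(cos320°, sin320°) = (2.2981, -1.9284)
|BD| = 6.9738
circle(B,9.00) ∩ circle(D,3.00): a=8.6491, h=2.4886
  candidates: C₊=(9.9218,2.8549) cross=17.355; C₋=(11.2981,-1.9284) cross=-17.355
  mode + wants cross > 0 → take C=(9.9218,2.8549) (cross=17.355)
ex = (C−B)/|BC| = (0.8471,0.5315); ey = (-0.5315,0.8471)
P = B + -3.28·ex + 1.18·ey = (-1.1074,-2.6720)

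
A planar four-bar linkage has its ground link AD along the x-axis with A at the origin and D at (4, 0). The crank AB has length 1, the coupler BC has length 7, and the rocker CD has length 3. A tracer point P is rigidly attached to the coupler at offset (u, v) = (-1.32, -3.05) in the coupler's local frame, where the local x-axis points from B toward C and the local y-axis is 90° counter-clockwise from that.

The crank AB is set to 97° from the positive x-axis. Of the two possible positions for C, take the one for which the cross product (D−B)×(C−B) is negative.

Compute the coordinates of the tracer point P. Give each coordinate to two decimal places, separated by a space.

-2.64 -1.17

A=(0,0), D=(4.00,0)
B = A + 1.00·(cos97°, sin97°) = (-0.1219, 0.9925)
|BD| = 4.2397
circle(B,7.00) ∩ circle(D,3.00): a=6.8372, h=1.5010
  candidates: C₊=(6.8767,0.8512) cross=6.364; C₋=(6.1739,-2.0674) cross=-6.364
  mode - wants cross < 0 → take C=(6.1739,-2.0674) (cross=-6.364)
ex = (C−B)/|BC| = (0.8994,-0.4371); ey = (0.4371,0.8994)
P = B + -1.32·ex + -3.05·ey = (-2.6423,-1.1736)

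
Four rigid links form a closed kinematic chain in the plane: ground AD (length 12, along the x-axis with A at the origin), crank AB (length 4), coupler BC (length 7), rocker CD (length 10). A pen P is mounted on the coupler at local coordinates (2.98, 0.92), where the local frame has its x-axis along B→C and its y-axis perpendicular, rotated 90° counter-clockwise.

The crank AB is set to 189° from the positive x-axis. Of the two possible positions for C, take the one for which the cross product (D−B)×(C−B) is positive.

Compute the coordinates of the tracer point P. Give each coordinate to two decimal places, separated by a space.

-1.69 1.53

A=(0,0), D=(12.00,0)
B = A + 4.00·(cos189°, sin189°) = (-3.9508, -0.6257)
|BD| = 15.9630
circle(B,7.00) ∩ circle(D,10.00): a=6.3841, h=2.8712
  candidates: C₊=(2.3159,2.4935) cross=45.833; C₋=(2.5410,-3.2445) cross=-45.833
  mode + wants cross > 0 → take C=(2.3159,2.4935) (cross=45.833)
ex = (C−B)/|BC| = (0.8952,0.4456); ey = (-0.4456,0.8952)
P = B + 2.98·ex + 0.92·ey = (-1.6929,1.5258)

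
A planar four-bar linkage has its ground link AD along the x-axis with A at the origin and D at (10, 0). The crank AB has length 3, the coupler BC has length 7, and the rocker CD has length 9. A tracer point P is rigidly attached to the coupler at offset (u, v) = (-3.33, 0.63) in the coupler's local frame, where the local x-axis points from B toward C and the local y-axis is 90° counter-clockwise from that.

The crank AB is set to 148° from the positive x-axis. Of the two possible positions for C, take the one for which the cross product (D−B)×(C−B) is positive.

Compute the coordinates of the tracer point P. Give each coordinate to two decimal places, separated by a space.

A=(0,0), D=(10.00,0)
B = A + 3.00·(cos148°, sin148°) = (-2.5441, 1.5898)
|BD| = 12.6445
circle(B,7.00) ∩ circle(D,9.00): a=5.0569, h=4.8403
  candidates: C₊=(3.0811,5.7558) cross=61.203; C₋=(1.8640,-3.8479) cross=-61.203
  mode + wants cross > 0 → take C=(3.0811,5.7558) (cross=61.203)
ex = (C−B)/|BC| = (0.8036,0.5952); ey = (-0.5952,0.8036)
P = B + -3.33·ex + 0.63·ey = (-5.5951,0.1142)

-5.60 0.11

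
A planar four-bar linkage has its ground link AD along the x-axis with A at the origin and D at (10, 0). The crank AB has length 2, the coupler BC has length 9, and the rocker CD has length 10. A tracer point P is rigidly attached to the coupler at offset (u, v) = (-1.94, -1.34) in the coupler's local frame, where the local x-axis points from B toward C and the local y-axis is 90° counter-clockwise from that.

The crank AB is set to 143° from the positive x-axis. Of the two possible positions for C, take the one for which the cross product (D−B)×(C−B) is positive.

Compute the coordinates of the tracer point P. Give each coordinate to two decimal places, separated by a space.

A=(0,0), D=(10.00,0)
B = A + 2.00·(cos143°, sin143°) = (-1.5973, 1.2036)
|BD| = 11.6596
circle(B,9.00) ∩ circle(D,10.00): a=5.0150, h=7.4733
  candidates: C₊=(4.1624,8.1193) cross=87.135; C₋=(2.6195,-6.7474) cross=-87.135
  mode + wants cross > 0 → take C=(4.1624,8.1193) (cross=87.135)
ex = (C−B)/|BC| = (0.6400,0.7684); ey = (-0.7684,0.6400)
P = B + -1.94·ex + -1.34·ey = (-1.8091,-1.1446)

-1.81 -1.14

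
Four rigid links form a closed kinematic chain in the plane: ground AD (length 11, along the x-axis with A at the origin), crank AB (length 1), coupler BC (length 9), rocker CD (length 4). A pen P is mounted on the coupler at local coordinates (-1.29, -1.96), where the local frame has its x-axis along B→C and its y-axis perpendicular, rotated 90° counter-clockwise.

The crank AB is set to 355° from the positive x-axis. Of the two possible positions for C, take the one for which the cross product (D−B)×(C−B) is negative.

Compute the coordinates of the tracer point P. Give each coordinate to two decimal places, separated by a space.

-0.96 -1.39

A=(0,0), D=(11.00,0)
B = A + 1.00·(cos355°, sin355°) = (0.9962, -0.0872)
|BD| = 10.0042
circle(B,9.00) ∩ circle(D,4.00): a=8.2507, h=3.5952
  candidates: C₊=(9.2153,3.5798) cross=35.967; C₋=(9.2779,-3.6103) cross=-35.967
  mode - wants cross < 0 → take C=(9.2779,-3.6103) (cross=-35.967)
ex = (C−B)/|BC| = (0.9202,-0.3915); ey = (0.3915,0.9202)
P = B + -1.29·ex + -1.96·ey = (-0.9581,-1.3857)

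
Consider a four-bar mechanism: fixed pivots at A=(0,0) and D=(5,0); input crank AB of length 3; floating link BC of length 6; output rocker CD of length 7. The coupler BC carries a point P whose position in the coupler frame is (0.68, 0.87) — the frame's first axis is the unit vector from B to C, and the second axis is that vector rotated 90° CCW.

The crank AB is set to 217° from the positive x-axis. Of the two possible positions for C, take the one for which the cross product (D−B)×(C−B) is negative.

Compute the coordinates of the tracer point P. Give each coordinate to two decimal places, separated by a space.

A=(0,0), D=(5.00,0)
B = A + 3.00·(cos217°, sin217°) = (-2.3959, -1.8054)
|BD| = 7.6131
circle(B,6.00) ∩ circle(D,7.00): a=2.9527, h=5.2231
  candidates: C₊=(-0.7661,3.9689) cross=39.764; C₋=(1.7113,-6.1793) cross=-39.764
  mode - wants cross < 0 → take C=(1.7113,-6.1793) (cross=-39.764)
ex = (C−B)/|BC| = (0.6845,-0.7290); ey = (0.7290,0.6845)
P = B + 0.68·ex + 0.87·ey = (-1.2962,-1.7056)

-1.30 -1.71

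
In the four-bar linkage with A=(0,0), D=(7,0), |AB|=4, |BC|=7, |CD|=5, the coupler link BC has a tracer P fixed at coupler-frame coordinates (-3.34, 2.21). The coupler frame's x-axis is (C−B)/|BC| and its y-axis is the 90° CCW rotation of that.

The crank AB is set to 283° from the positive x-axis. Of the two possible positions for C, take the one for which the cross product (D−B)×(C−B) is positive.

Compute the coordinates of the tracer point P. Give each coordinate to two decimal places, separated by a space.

-2.16 -6.48

A=(0,0), D=(7.00,0)
B = A + 4.00·(cos283°, sin283°) = (0.8998, -3.8975)
|BD| = 7.2390
circle(B,7.00) ∩ circle(D,5.00): a=5.2772, h=4.5991
  candidates: C₊=(2.8707,2.8193) cross=33.292; C₋=(7.8230,-4.9318) cross=-33.292
  mode + wants cross > 0 → take C=(2.8707,2.8193) (cross=33.292)
ex = (C−B)/|BC| = (0.2816,0.9595); ey = (-0.9595,0.2816)
P = B + -3.34·ex + 2.21·ey = (-2.1612,-6.4801)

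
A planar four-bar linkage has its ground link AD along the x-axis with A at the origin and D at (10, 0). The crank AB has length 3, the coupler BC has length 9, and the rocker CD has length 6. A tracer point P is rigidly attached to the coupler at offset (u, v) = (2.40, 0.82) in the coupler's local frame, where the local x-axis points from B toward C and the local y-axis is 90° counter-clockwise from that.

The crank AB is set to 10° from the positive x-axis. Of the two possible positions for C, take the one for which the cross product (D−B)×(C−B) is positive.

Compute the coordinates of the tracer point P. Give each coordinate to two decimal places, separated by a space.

A=(0,0), D=(10.00,0)
B = A + 3.00·(cos10°, sin10°) = (2.9544, 0.5209)
|BD| = 7.0648
circle(B,9.00) ∩ circle(D,6.00): a=6.7172, h=5.9899
  candidates: C₊=(10.0950,5.9992) cross=42.318; C₋=(9.2117,-5.9480) cross=-42.318
  mode + wants cross > 0 → take C=(10.0950,5.9992) (cross=42.318)
ex = (C−B)/|BC| = (0.7934,0.6087); ey = (-0.6087,0.7934)
P = B + 2.40·ex + 0.82·ey = (4.3594,2.6324)

4.36 2.63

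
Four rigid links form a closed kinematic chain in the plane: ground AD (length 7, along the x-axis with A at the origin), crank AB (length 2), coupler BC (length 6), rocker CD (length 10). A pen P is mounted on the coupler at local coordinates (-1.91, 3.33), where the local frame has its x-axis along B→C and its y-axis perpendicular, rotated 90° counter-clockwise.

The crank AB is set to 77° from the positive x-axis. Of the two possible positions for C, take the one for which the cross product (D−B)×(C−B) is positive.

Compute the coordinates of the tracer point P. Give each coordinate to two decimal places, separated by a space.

-3.02 0.30

A=(0,0), D=(7.00,0)
B = A + 2.00·(cos77°, sin77°) = (0.4499, 1.9487)
|BD| = 6.8338
circle(B,6.00) ∩ circle(D,10.00): a=-1.2657, h=5.8650
  candidates: C₊=(0.9093,7.9311) cross=40.080; C₋=(-2.4357,-3.3118) cross=-40.080
  mode + wants cross > 0 → take C=(0.9093,7.9311) (cross=40.080)
ex = (C−B)/|BC| = (0.0766,0.9971); ey = (-0.9971,0.0766)
P = B + -1.91·ex + 3.33·ey = (-3.0166,0.2993)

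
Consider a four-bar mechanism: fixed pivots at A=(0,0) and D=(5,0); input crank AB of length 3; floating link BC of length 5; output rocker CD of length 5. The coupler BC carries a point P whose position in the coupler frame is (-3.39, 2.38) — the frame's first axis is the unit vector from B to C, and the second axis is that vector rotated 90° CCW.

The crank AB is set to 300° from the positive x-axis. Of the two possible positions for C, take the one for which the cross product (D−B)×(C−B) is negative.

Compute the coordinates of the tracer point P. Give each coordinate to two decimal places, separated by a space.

A=(0,0), D=(5.00,0)
B = A + 3.00·(cos300°, sin300°) = (1.5000, -2.5981)
|BD| = 4.3589
circle(B,5.00) ∩ circle(D,5.00): a=2.1794, h=4.5000
  candidates: C₊=(0.5678,2.3143) cross=19.615; C₋=(5.9322,-4.9123) cross=-19.615
  mode - wants cross < 0 → take C=(5.9322,-4.9123) (cross=-19.615)
ex = (C−B)/|BC| = (0.8864,-0.4629); ey = (0.4629,0.8864)
P = B + -3.39·ex + 2.38·ey = (-0.4034,1.0807)

-0.40 1.08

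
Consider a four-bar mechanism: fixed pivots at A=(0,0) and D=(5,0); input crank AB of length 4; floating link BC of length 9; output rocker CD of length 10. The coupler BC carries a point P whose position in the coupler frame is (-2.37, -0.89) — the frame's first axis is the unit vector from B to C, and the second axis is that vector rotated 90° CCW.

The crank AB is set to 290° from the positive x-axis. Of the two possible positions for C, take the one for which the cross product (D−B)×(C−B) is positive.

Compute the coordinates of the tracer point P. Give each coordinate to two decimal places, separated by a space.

A=(0,0), D=(5.00,0)
B = A + 4.00·(cos290°, sin290°) = (1.3681, -3.7588)
|BD| = 5.2268
circle(B,9.00) ∩ circle(D,10.00): a=0.7958, h=8.9647
  candidates: C₊=(-4.5258,3.0429) cross=46.857; C₋=(8.3680,-9.4158) cross=-46.857
  mode + wants cross > 0 → take C=(-4.5258,3.0429) (cross=46.857)
ex = (C−B)/|BC| = (-0.6549,0.7557); ey = (-0.7557,-0.6549)
P = B + -2.37·ex + -0.89·ey = (3.5927,-4.9670)

3.59 -4.97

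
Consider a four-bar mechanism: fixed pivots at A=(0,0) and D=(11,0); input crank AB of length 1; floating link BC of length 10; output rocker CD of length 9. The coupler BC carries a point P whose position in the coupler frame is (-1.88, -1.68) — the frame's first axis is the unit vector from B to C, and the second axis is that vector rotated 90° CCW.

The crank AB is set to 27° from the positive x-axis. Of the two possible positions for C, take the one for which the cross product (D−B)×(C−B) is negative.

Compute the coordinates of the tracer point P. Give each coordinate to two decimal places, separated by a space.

-1.56 1.06

A=(0,0), D=(11.00,0)
B = A + 1.00·(cos27°, sin27°) = (0.8910, 0.4540)
|BD| = 10.1192
circle(B,10.00) ∩ circle(D,9.00): a=5.9984, h=8.0012
  candidates: C₊=(7.2423,8.1780) cross=80.966; C₋=(6.5244,-7.8083) cross=-80.966
  mode - wants cross < 0 → take C=(6.5244,-7.8083) (cross=-80.966)
ex = (C−B)/|BC| = (0.5633,-0.8262); ey = (0.8262,0.5633)
P = B + -1.88·ex + -1.68·ey = (-1.5561,1.0609)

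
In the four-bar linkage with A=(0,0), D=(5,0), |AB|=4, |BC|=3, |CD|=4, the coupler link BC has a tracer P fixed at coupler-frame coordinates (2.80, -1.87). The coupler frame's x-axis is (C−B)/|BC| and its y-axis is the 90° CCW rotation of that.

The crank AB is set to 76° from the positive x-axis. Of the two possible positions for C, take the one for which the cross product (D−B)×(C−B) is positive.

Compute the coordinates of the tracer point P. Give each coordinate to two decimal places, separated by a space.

A=(0,0), D=(5.00,0)
B = A + 4.00·(cos76°, sin76°) = (0.9677, 3.8812)
|BD| = 5.5967
circle(B,3.00) ∩ circle(D,4.00): a=2.1730, h=2.0684
  candidates: C₊=(3.9676,3.8645) cross=11.576; C₋=(1.0989,0.8841) cross=-11.576
  mode + wants cross > 0 → take C=(3.9676,3.8645) (cross=11.576)
ex = (C−B)/|BC| = (1.0000,-0.0056); ey = (0.0056,1.0000)
P = B + 2.80·ex + -1.87·ey = (3.7572,1.9956)

3.76 2.00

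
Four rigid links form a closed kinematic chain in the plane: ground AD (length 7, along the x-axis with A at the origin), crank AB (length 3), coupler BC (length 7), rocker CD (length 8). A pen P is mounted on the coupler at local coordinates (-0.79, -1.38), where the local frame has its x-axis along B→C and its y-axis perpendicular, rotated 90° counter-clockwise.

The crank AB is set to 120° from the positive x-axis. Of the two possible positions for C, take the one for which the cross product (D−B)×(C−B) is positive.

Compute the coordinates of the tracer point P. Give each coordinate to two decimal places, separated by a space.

A=(0,0), D=(7.00,0)
B = A + 3.00·(cos120°, sin120°) = (-1.5000, 2.5981)
|BD| = 8.8882
circle(B,7.00) ∩ circle(D,8.00): a=3.6003, h=6.0032
  candidates: C₊=(3.6978,7.2867) cross=53.357; C₋=(0.1883,-4.1953) cross=-53.357
  mode + wants cross > 0 → take C=(3.6978,7.2867) (cross=53.357)
ex = (C−B)/|BC| = (0.7425,0.6698); ey = (-0.6698,0.7425)
P = B + -0.79·ex + -1.38·ey = (-1.1623,1.0442)

-1.16 1.04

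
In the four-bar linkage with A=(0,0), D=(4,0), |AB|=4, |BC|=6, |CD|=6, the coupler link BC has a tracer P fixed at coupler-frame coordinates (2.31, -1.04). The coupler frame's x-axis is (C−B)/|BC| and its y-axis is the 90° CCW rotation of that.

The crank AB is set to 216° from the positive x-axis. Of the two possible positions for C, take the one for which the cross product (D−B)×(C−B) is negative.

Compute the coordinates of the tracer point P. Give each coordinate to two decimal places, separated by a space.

-1.85 -4.47

A=(0,0), D=(4.00,0)
B = A + 4.00·(cos216°, sin216°) = (-3.2361, -2.3511)
|BD| = 7.6085
circle(B,6.00) ∩ circle(D,6.00): a=3.8042, h=4.6398
  candidates: C₊=(-1.0518,3.2372) cross=35.302; C₋=(1.8157,-5.5883) cross=-35.302
  mode - wants cross < 0 → take C=(1.8157,-5.5883) (cross=-35.302)
ex = (C−B)/|BC| = (0.8420,-0.5395); ey = (0.5395,0.8420)
P = B + 2.31·ex + -1.04·ey = (-1.8522,-4.4731)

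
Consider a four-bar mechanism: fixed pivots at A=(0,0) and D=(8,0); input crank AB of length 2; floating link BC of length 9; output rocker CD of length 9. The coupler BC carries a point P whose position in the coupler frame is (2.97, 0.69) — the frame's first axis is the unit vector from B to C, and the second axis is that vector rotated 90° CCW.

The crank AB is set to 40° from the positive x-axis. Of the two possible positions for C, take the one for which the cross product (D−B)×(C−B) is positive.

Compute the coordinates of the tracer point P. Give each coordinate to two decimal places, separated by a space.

A=(0,0), D=(8.00,0)
B = A + 2.00·(cos40°, sin40°) = (1.5321, 1.2856)
|BD| = 6.5944
circle(B,9.00) ∩ circle(D,9.00): a=3.2972, h=8.3743
  candidates: C₊=(6.3986,8.8564) cross=55.224; C₋=(3.1335,-7.5708) cross=-55.224
  mode + wants cross > 0 → take C=(6.3986,8.8564) (cross=55.224)
ex = (C−B)/|BC| = (0.5407,0.8412); ey = (-0.8412,0.5407)
P = B + 2.97·ex + 0.69·ey = (2.5576,4.1570)

2.56 4.16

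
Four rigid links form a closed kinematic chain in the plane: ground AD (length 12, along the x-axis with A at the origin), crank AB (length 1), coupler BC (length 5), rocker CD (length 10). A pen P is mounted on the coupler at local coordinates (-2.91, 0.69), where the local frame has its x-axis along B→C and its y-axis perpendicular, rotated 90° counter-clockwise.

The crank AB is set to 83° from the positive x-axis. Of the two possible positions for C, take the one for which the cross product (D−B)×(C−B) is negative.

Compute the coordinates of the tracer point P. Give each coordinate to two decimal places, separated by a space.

-0.71 3.87

A=(0,0), D=(12.00,0)
B = A + 1.00·(cos83°, sin83°) = (0.1219, 0.9925)
|BD| = 11.9195
circle(B,5.00) ∩ circle(D,10.00): a=2.8137, h=4.1332
  candidates: C₊=(3.2699,4.8771) cross=49.266; C₋=(2.5816,-3.3606) cross=-49.266
  mode - wants cross < 0 → take C=(2.5816,-3.3606) (cross=-49.266)
ex = (C−B)/|BC| = (0.4919,-0.8706); ey = (0.8706,0.4919)
P = B + -2.91·ex + 0.69·ey = (-0.7090,3.8655)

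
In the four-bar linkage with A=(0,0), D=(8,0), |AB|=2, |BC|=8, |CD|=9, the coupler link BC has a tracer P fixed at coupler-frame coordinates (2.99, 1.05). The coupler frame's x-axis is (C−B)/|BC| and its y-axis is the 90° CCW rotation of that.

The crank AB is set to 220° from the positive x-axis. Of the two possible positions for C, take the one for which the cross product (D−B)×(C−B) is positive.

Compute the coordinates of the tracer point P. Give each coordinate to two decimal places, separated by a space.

-1.40 1.88

A=(0,0), D=(8.00,0)
B = A + 2.00·(cos220°, sin220°) = (-1.5321, -1.2856)
|BD| = 9.6184
circle(B,8.00) ∩ circle(D,9.00): a=3.9255, h=6.9707
  candidates: C₊=(1.4265,6.1473) cross=67.047; C₋=(3.2899,-7.6691) cross=-67.047
  mode + wants cross > 0 → take C=(1.4265,6.1473) (cross=67.047)
ex = (C−B)/|BC| = (0.3698,0.9291); ey = (-0.9291,0.3698)
P = B + 2.99·ex + 1.05·ey = (-1.4019,1.8808)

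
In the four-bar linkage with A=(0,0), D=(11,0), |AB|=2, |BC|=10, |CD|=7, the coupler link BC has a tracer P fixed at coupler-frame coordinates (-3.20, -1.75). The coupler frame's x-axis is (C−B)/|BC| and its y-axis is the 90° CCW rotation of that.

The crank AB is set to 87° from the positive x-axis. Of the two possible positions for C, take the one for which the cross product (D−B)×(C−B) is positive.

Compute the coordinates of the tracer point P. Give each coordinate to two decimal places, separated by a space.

A=(0,0), D=(11.00,0)
B = A + 2.00·(cos87°, sin87°) = (0.1047, 1.9973)
|BD| = 11.0769
circle(B,10.00) ∩ circle(D,7.00): a=7.8405, h=6.2069
  candidates: C₊=(8.9359,6.6887) cross=68.753; C₋=(6.6975,-5.5217) cross=-68.753
  mode + wants cross > 0 → take C=(8.9359,6.6887) (cross=68.753)
ex = (C−B)/|BC| = (0.8831,0.4691); ey = (-0.4691,0.8831)
P = B + -3.20·ex + -1.75·ey = (-1.9003,-1.0495)

-1.90 -1.05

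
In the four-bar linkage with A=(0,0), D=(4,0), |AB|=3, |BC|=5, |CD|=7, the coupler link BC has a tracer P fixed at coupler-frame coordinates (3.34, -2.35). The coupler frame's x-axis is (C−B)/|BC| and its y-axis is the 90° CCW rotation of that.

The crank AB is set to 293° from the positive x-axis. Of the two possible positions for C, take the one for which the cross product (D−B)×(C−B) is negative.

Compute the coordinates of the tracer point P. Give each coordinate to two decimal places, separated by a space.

A=(0,0), D=(4.00,0)
B = A + 3.00·(cos293°, sin293°) = (1.1722, -2.7615)
|BD| = 3.9525
circle(B,5.00) ∩ circle(D,7.00): a=-1.0598, h=4.8864
  candidates: C₊=(-3.0000,-0.0060) cross=19.314; C₋=(3.8280,-6.9979) cross=-19.314
  mode - wants cross < 0 → take C=(3.8280,-6.9979) (cross=-19.314)
ex = (C−B)/|BC| = (0.5312,-0.8473); ey = (0.8473,0.5312)
P = B + 3.34·ex + -2.35·ey = (0.9552,-6.8396)

0.96 -6.84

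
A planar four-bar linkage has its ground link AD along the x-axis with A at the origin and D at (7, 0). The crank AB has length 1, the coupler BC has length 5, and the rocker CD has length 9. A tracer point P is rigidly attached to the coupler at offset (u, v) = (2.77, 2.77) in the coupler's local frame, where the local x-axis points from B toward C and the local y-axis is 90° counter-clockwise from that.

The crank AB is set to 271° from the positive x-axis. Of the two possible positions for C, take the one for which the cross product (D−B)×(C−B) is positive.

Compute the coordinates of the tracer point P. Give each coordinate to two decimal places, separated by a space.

A=(0,0), D=(7.00,0)
B = A + 1.00·(cos271°, sin271°) = (0.0175, -0.9998)
|BD| = 7.0538
circle(B,5.00) ∩ circle(D,9.00): a=-0.4426, h=4.9804
  candidates: C₊=(-1.1267,3.8675) cross=35.130; C₋=(0.2852,-5.9927) cross=-35.130
  mode + wants cross > 0 → take C=(-1.1267,3.8675) (cross=35.130)
ex = (C−B)/|BC| = (-0.2288,0.9735); ey = (-0.9735,-0.2288)
P = B + 2.77·ex + 2.77·ey = (-3.3129,1.0628)

-3.31 1.06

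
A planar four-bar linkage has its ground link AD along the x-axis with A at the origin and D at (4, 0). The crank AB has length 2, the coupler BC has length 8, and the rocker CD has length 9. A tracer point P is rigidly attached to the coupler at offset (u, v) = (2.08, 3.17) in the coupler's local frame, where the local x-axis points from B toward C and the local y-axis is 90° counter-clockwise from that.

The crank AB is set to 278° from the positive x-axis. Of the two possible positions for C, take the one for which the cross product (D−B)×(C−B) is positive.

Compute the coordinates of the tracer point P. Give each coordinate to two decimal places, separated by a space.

-3.49 -1.59

A=(0,0), D=(4.00,0)
B = A + 2.00·(cos278°, sin278°) = (0.2783, -1.9805)
|BD| = 4.2158
circle(B,8.00) ∩ circle(D,9.00): a=0.0917, h=7.9995
  candidates: C₊=(-3.3987,5.1243) cross=33.724; C₋=(4.1173,-8.9992) cross=-33.724
  mode + wants cross > 0 → take C=(-3.3987,5.1243) (cross=33.724)
ex = (C−B)/|BC| = (-0.4596,0.8881); ey = (-0.8881,-0.4596)
P = B + 2.08·ex + 3.17·ey = (-3.4930,-1.5903)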